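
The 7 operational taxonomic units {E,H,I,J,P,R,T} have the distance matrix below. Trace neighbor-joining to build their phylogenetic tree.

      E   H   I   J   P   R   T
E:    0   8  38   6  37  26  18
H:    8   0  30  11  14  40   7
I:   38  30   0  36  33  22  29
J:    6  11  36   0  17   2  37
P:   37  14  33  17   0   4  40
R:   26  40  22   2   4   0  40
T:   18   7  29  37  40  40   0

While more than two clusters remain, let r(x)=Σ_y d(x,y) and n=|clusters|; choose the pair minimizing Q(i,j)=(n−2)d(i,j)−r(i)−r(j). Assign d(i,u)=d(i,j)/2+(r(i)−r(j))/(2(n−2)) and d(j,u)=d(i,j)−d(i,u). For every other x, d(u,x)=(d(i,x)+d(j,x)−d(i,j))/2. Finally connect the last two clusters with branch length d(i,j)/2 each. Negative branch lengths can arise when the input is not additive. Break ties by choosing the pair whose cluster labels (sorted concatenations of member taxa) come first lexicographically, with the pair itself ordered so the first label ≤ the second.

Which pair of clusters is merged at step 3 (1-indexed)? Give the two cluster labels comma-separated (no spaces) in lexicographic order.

I,JPR

iteration 1: select P,R (d=4, Q=-259); attach at lengths (31/10, 9/10); label the merged cluster PR
  updated: d(E,PR)=59/2, d(H,PR)=25, d(I,PR)=51/2, d(J,PR)=15/2, d(PR,T)=38
iteration 2: select J,PR (d=15/2, Q=-193); attach at lengths (1/4, 29/4); label the merged cluster JPR
  updated: d(E,JPR)=14, d(H,JPR)=57/4, d(I,JPR)=27, d(JPR,T)=135/4
iteration 3: select I,JPR (d=27, Q=-132); attach at lengths (58/3, 23/3); label the merged cluster IJPR
  updated: d(E,IJPR)=25/2, d(H,IJPR)=69/8, d(IJPR,T)=143/8
iteration 4: select E,IJPR (d=25/2, Q=-105/2); attach at lengths (49/8, 51/8); label the merged cluster EIJPR
  updated: d(EIJPR,H)=33/16, d(EIJPR,T)=187/16
iteration 5: select EIJPR,H (d=33/16, Q=-83/4); attach at lengths (27/8, -21/16); label the merged cluster EHIJPR
  updated: d(EHIJPR,T)=133/16
iteration 6: select EHIJPR,T (d=133/16); attach at lengths (133/32, 133/32); label the merged cluster EHIJPRT
final tree: (((E:49/8,(I:58/3,(J:1/4,(P:31/10,R:9/10):29/4):23/3):51/8):27/8,H:-21/16):133/32,T:133/32)
total length: 491/8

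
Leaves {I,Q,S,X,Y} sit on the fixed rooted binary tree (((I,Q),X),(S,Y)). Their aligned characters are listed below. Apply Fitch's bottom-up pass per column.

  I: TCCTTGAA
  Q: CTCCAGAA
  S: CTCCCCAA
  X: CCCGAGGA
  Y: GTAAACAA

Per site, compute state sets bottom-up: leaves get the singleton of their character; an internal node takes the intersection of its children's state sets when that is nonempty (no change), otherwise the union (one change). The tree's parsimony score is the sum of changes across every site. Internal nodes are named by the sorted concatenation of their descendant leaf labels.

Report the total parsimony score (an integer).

IQ@0: {T} ∪ {C} = {C,T} (union, +1)
IQX@0: {C,T} ∩ {C} = {C} (intersection, +0)
SY@0: {C} ∪ {G} = {C,G} (union, +1)
IQSXY@0: {C} ∩ {C,G} = {C} (intersection, +0)
IQ@1: {C} ∪ {T} = {C,T} (union, +1)
IQX@1: {C,T} ∩ {C} = {C} (intersection, +0)
SY@1: {T} ∩ {T} = {T} (intersection, +0)
IQSXY@1: {C} ∪ {T} = {C,T} (union, +1)
IQ@2: {C} ∩ {C} = {C} (intersection, +0)
IQX@2: {C} ∩ {C} = {C} (intersection, +0)
SY@2: {C} ∪ {A} = {A,C} (union, +1)
IQSXY@2: {C} ∩ {A,C} = {C} (intersection, +0)
IQ@3: {T} ∪ {C} = {C,T} (union, +1)
IQX@3: {C,T} ∪ {G} = {C,G,T} (union, +1)
SY@3: {C} ∪ {A} = {A,C} (union, +1)
IQSXY@3: {C,G,T} ∩ {A,C} = {C} (intersection, +0)
IQ@4: {T} ∪ {A} = {A,T} (union, +1)
IQX@4: {A,T} ∩ {A} = {A} (intersection, +0)
SY@4: {C} ∪ {A} = {A,C} (union, +1)
IQSXY@4: {A} ∩ {A,C} = {A} (intersection, +0)
IQ@5: {G} ∩ {G} = {G} (intersection, +0)
IQX@5: {G} ∩ {G} = {G} (intersection, +0)
SY@5: {C} ∩ {C} = {C} (intersection, +0)
IQSXY@5: {G} ∪ {C} = {C,G} (union, +1)
IQ@6: {A} ∩ {A} = {A} (intersection, +0)
IQX@6: {A} ∪ {G} = {A,G} (union, +1)
SY@6: {A} ∩ {A} = {A} (intersection, +0)
IQSXY@6: {A,G} ∩ {A} = {A} (intersection, +0)
IQ@7: {A} ∩ {A} = {A} (intersection, +0)
IQX@7: {A} ∩ {A} = {A} (intersection, +0)
SY@7: {A} ∩ {A} = {A} (intersection, +0)
IQSXY@7: {A} ∩ {A} = {A} (intersection, +0)
per-site changes: [2, 2, 1, 3, 2, 1, 1, 0]; total = 12

12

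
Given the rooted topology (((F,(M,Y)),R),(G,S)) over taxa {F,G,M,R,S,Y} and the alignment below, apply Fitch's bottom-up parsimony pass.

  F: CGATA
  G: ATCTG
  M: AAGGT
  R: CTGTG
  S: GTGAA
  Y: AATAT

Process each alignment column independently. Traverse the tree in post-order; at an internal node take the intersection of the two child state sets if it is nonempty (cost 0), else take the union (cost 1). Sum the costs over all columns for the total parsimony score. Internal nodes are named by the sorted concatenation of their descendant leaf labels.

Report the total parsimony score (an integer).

site 0, node MY: M={A} ∩ Y={A} → {A} (+0)
site 0, node FMY: F={C} ∪ MY={A} → {A,C} (+1)
site 0, node FMRY: FMY={A,C} ∩ R={C} → {C} (+0)
site 0, node GS: G={A} ∪ S={G} → {A,G} (+1)
site 0, node FGMRSY: FMRY={C} ∪ GS={A,G} → {A,C,G} (+1)
site 1, node MY: M={A} ∩ Y={A} → {A} (+0)
site 1, node FMY: F={G} ∪ MY={A} → {A,G} (+1)
site 1, node FMRY: FMY={A,G} ∪ R={T} → {A,G,T} (+1)
site 1, node GS: G={T} ∩ S={T} → {T} (+0)
site 1, node FGMRSY: FMRY={A,G,T} ∩ GS={T} → {T} (+0)
site 2, node MY: M={G} ∪ Y={T} → {G,T} (+1)
site 2, node FMY: F={A} ∪ MY={G,T} → {A,G,T} (+1)
site 2, node FMRY: FMY={A,G,T} ∩ R={G} → {G} (+0)
site 2, node GS: G={C} ∪ S={G} → {C,G} (+1)
site 2, node FGMRSY: FMRY={G} ∩ GS={C,G} → {G} (+0)
site 3, node MY: M={G} ∪ Y={A} → {A,G} (+1)
site 3, node FMY: F={T} ∪ MY={A,G} → {A,G,T} (+1)
site 3, node FMRY: FMY={A,G,T} ∩ R={T} → {T} (+0)
site 3, node GS: G={T} ∪ S={A} → {A,T} (+1)
site 3, node FGMRSY: FMRY={T} ∩ GS={A,T} → {T} (+0)
site 4, node MY: M={T} ∩ Y={T} → {T} (+0)
site 4, node FMY: F={A} ∪ MY={T} → {A,T} (+1)
site 4, node FMRY: FMY={A,T} ∪ R={G} → {A,G,T} (+1)
site 4, node GS: G={G} ∪ S={A} → {A,G} (+1)
site 4, node FGMRSY: FMRY={A,G,T} ∩ GS={A,G} → {A,G} (+0)
per-site changes: [3, 2, 3, 3, 3]; total = 14

14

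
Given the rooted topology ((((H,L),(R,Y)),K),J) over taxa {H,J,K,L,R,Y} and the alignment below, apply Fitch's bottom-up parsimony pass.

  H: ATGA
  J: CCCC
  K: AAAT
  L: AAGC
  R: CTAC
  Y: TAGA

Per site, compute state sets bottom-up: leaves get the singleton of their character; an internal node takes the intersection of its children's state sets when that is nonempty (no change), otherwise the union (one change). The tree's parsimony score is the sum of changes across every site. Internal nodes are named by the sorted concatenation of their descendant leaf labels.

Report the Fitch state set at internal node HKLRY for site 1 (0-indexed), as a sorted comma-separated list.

[col 0] HL: children H:{A}, L:{A} ∩→ {A}; cost 0
[col 0] RY: children R:{C}, Y:{T} ∪→ {C,T}; cost 1
[col 0] HLRY: children HL:{A}, RY:{C,T} ∪→ {A,C,T}; cost 1
[col 0] HKLRY: children HLRY:{A,C,T}, K:{A} ∩→ {A}; cost 0
[col 0] HJKLRY: children HKLRY:{A}, J:{C} ∪→ {A,C}; cost 1
[col 1] HL: children H:{T}, L:{A} ∪→ {A,T}; cost 1
[col 1] RY: children R:{T}, Y:{A} ∪→ {A,T}; cost 1
[col 1] HLRY: children HL:{A,T}, RY:{A,T} ∩→ {A,T}; cost 0
[col 1] HKLRY: children HLRY:{A,T}, K:{A} ∩→ {A}; cost 0
[col 1] HJKLRY: children HKLRY:{A}, J:{C} ∪→ {A,C}; cost 1
[col 2] HL: children H:{G}, L:{G} ∩→ {G}; cost 0
[col 2] RY: children R:{A}, Y:{G} ∪→ {A,G}; cost 1
[col 2] HLRY: children HL:{G}, RY:{A,G} ∩→ {G}; cost 0
[col 2] HKLRY: children HLRY:{G}, K:{A} ∪→ {A,G}; cost 1
[col 2] HJKLRY: children HKLRY:{A,G}, J:{C} ∪→ {A,C,G}; cost 1
[col 3] HL: children H:{A}, L:{C} ∪→ {A,C}; cost 1
[col 3] RY: children R:{C}, Y:{A} ∪→ {A,C}; cost 1
[col 3] HLRY: children HL:{A,C}, RY:{A,C} ∩→ {A,C}; cost 0
[col 3] HKLRY: children HLRY:{A,C}, K:{T} ∪→ {A,C,T}; cost 1
[col 3] HJKLRY: children HKLRY:{A,C,T}, J:{C} ∩→ {C}; cost 0
per-site changes: [3, 3, 3, 3]; total = 12

A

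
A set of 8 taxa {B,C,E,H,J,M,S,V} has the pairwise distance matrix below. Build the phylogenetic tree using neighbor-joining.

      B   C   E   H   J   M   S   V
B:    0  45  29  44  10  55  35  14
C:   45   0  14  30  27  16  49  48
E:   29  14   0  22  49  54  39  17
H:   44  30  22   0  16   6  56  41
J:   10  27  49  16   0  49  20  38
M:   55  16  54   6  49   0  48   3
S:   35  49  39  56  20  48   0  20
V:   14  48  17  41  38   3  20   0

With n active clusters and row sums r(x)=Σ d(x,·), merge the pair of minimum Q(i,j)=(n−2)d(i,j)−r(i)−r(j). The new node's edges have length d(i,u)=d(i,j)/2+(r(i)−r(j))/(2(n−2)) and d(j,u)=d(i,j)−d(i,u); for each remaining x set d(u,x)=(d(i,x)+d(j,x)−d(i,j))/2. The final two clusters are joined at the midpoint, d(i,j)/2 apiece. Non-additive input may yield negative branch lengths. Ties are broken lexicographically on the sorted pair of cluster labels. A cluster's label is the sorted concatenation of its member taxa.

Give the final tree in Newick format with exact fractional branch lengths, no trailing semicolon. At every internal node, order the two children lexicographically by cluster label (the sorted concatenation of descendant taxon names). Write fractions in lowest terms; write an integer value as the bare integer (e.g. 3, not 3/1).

step 1: merge (H,M) at d=6, Q=-410; branch lengths H→5/3, M→13/3; new cluster HM
  updated: d(B,HM)=93/2, d(C,HM)=20, d(E,HM)=35, d(HM,J)=59/2, d(HM,S)=49, d(HM,V)=19
step 2: merge (C,E) at d=14, Q=-316; branch lengths C→9, E→5; new cluster CE
  updated: d(B,CE)=30, d(CE,HM)=41/2, d(CE,J)=31, d(CE,S)=37, d(CE,V)=51/2
step 3: merge (CE,HM) at d=41/2, Q=-453/2; branch lengths CE→123/16, HM→205/16; new cluster CEHM
  updated: d(B,CEHM)=28, d(CEHM,J)=20, d(CEHM,S)=131/4, d(CEHM,V)=12
step 4: merge (B,J) at d=10, Q=-145; branch lengths B→29/6, J→31/6; new cluster BJ
  updated: d(BJ,CEHM)=19, d(BJ,S)=45/2, d(BJ,V)=21
step 5: merge (BJ,S) at d=45/2, Q=-371/4; branch lengths BJ→129/16, S→231/16; new cluster BJS
  updated: d(BJS,CEHM)=117/8, d(BJS,V)=37/4
step 6: merge (BJS,CEHM) at d=117/8, Q=-287/8; branch lengths BJS→95/16, CEHM→139/16; new cluster BCEHJMS
  updated: d(BCEHJMS,V)=53/16
step 7: merge (BCEHJMS,V) at d=53/16; branch lengths BCEHJMS→53/32, V→53/32; new cluster BCEHJMSV
final tree: ((((B:29/6,J:31/6):129/16,S:231/16):95/16,((C:9,E:5):123/16,(H:5/3,M:13/3):205/16):139/16):53/32,V:53/32)
total length: 1455/16

((((B:29/6,J:31/6):129/16,S:231/16):95/16,((C:9,E:5):123/16,(H:5/3,M:13/3):205/16):139/16):53/32,V:53/32)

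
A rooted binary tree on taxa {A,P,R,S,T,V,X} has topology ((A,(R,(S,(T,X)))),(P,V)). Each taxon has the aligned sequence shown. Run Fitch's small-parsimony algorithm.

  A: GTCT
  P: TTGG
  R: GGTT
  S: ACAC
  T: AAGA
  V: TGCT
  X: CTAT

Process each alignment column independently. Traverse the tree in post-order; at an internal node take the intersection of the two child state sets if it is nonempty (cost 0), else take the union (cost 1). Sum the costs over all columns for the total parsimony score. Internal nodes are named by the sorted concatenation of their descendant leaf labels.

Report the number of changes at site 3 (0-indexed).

3

[col 0] TX: children T:{A}, X:{C} ∪→ {A,C}; cost 1
[col 0] STX: children S:{A}, TX:{A,C} ∩→ {A}; cost 0
[col 0] RSTX: children R:{G}, STX:{A} ∪→ {A,G}; cost 1
[col 0] ARSTX: children A:{G}, RSTX:{A,G} ∩→ {G}; cost 0
[col 0] PV: children P:{T}, V:{T} ∩→ {T}; cost 0
[col 0] APRSTVX: children ARSTX:{G}, PV:{T} ∪→ {G,T}; cost 1
[col 1] TX: children T:{A}, X:{T} ∪→ {A,T}; cost 1
[col 1] STX: children S:{C}, TX:{A,T} ∪→ {A,C,T}; cost 1
[col 1] RSTX: children R:{G}, STX:{A,C,T} ∪→ {A,C,G,T}; cost 1
[col 1] ARSTX: children A:{T}, RSTX:{A,C,G,T} ∩→ {T}; cost 0
[col 1] PV: children P:{T}, V:{G} ∪→ {G,T}; cost 1
[col 1] APRSTVX: children ARSTX:{T}, PV:{G,T} ∩→ {T}; cost 0
[col 2] TX: children T:{G}, X:{A} ∪→ {A,G}; cost 1
[col 2] STX: children S:{A}, TX:{A,G} ∩→ {A}; cost 0
[col 2] RSTX: children R:{T}, STX:{A} ∪→ {A,T}; cost 1
[col 2] ARSTX: children A:{C}, RSTX:{A,T} ∪→ {A,C,T}; cost 1
[col 2] PV: children P:{G}, V:{C} ∪→ {C,G}; cost 1
[col 2] APRSTVX: children ARSTX:{A,C,T}, PV:{C,G} ∩→ {C}; cost 0
[col 3] TX: children T:{A}, X:{T} ∪→ {A,T}; cost 1
[col 3] STX: children S:{C}, TX:{A,T} ∪→ {A,C,T}; cost 1
[col 3] RSTX: children R:{T}, STX:{A,C,T} ∩→ {T}; cost 0
[col 3] ARSTX: children A:{T}, RSTX:{T} ∩→ {T}; cost 0
[col 3] PV: children P:{G}, V:{T} ∪→ {G,T}; cost 1
[col 3] APRSTVX: children ARSTX:{T}, PV:{G,T} ∩→ {T}; cost 0
per-site changes: [3, 4, 4, 3]; total = 14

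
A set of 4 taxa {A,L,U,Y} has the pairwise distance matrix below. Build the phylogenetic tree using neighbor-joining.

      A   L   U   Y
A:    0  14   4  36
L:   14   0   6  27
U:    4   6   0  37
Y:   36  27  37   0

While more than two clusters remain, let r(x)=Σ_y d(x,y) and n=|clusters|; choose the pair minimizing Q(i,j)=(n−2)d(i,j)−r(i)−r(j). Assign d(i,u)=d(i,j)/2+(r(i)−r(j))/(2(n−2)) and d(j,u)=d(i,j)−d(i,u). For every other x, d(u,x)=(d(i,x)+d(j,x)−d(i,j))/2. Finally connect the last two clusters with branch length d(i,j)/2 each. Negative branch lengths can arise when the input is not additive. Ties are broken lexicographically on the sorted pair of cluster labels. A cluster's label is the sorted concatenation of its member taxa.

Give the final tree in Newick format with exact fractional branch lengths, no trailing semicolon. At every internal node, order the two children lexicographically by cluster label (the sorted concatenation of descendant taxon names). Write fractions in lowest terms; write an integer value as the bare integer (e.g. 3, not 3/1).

1. join A+U (d=4, Q=-93) ⇒ AU; edges |A|=15/4, |U|=1/4
  updated: d(AU,L)=8, d(AU,Y)=69/2
2. join AU+L (d=8, Q=-139/2) ⇒ ALU; edges |AU|=31/4, |L|=1/4
  updated: d(ALU,Y)=107/4
3. join ALU+Y (d=107/4) ⇒ ALUY; edges |ALU|=107/8, |Y|=107/8
final tree: (((A:15/4,U:1/4):31/4,L:1/4):107/8,Y:107/8)
total length: 155/4

(((A:15/4,U:1/4):31/4,L:1/4):107/8,Y:107/8)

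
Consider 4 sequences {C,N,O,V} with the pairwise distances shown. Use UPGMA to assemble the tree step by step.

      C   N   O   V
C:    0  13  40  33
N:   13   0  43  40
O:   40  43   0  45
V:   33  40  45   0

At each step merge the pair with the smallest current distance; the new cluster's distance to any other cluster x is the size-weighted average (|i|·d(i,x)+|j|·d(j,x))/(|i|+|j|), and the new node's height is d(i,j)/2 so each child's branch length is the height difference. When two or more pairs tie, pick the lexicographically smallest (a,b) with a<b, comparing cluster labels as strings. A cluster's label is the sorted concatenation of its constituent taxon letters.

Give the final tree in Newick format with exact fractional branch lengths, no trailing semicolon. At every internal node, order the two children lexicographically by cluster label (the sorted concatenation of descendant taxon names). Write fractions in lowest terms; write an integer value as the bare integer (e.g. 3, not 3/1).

(((C:13/2,N:13/2):47/4,V:73/4):37/12,O:64/3)

1. join C+N (d=13) ⇒ CN; edges |C|=13/2, |N|=13/2
  updated: d(CN,O)=83/2, d(CN,V)=73/2
2. join CN+V (d=73/2) ⇒ CNV; edges |CN|=47/4, |V|=73/4
  updated: d(CNV,O)=128/3
3. join CNV+O (d=128/3) ⇒ CNOV; edges |CNV|=37/12, |O|=64/3
final tree: (((C:13/2,N:13/2):47/4,V:73/4):37/12,O:64/3)
total length: 809/12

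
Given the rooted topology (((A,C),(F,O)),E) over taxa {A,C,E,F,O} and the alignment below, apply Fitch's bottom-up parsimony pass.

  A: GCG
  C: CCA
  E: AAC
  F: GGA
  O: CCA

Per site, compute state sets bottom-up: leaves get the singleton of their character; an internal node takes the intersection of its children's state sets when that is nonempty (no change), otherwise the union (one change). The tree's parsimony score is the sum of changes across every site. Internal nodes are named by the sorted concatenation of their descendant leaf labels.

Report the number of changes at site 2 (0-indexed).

[col 0] AC: children A:{G}, C:{C} ∪→ {C,G}; cost 1
[col 0] FO: children F:{G}, O:{C} ∪→ {C,G}; cost 1
[col 0] ACFO: children AC:{C,G}, FO:{C,G} ∩→ {C,G}; cost 0
[col 0] ACEFO: children ACFO:{C,G}, E:{A} ∪→ {A,C,G}; cost 1
[col 1] AC: children A:{C}, C:{C} ∩→ {C}; cost 0
[col 1] FO: children F:{G}, O:{C} ∪→ {C,G}; cost 1
[col 1] ACFO: children AC:{C}, FO:{C,G} ∩→ {C}; cost 0
[col 1] ACEFO: children ACFO:{C}, E:{A} ∪→ {A,C}; cost 1
[col 2] AC: children A:{G}, C:{A} ∪→ {A,G}; cost 1
[col 2] FO: children F:{A}, O:{A} ∩→ {A}; cost 0
[col 2] ACFO: children AC:{A,G}, FO:{A} ∩→ {A}; cost 0
[col 2] ACEFO: children ACFO:{A}, E:{C} ∪→ {A,C}; cost 1
per-site changes: [3, 2, 2]; total = 7

2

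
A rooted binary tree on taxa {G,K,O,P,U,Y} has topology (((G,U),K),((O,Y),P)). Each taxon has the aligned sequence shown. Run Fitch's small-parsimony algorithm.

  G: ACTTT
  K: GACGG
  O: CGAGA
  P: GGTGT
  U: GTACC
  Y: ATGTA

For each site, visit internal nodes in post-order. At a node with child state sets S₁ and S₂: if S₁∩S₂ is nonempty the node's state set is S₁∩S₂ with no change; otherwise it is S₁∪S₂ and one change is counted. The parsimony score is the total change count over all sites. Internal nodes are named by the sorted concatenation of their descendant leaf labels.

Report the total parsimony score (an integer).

17

site 0, node GU: G={A} ∪ U={G} → {A,G} (+1)
site 0, node GKU: GU={A,G} ∩ K={G} → {G} (+0)
site 0, node OY: O={C} ∪ Y={A} → {A,C} (+1)
site 0, node OPY: OY={A,C} ∪ P={G} → {A,C,G} (+1)
site 0, node GKOPUY: GKU={G} ∩ OPY={A,C,G} → {G} (+0)
site 1, node GU: G={C} ∪ U={T} → {C,T} (+1)
site 1, node GKU: GU={C,T} ∪ K={A} → {A,C,T} (+1)
site 1, node OY: O={G} ∪ Y={T} → {G,T} (+1)
site 1, node OPY: OY={G,T} ∩ P={G} → {G} (+0)
site 1, node GKOPUY: GKU={A,C,T} ∪ OPY={G} → {A,C,G,T} (+1)
site 2, node GU: G={T} ∪ U={A} → {A,T} (+1)
site 2, node GKU: GU={A,T} ∪ K={C} → {A,C,T} (+1)
site 2, node OY: O={A} ∪ Y={G} → {A,G} (+1)
site 2, node OPY: OY={A,G} ∪ P={T} → {A,G,T} (+1)
site 2, node GKOPUY: GKU={A,C,T} ∩ OPY={A,G,T} → {A,T} (+0)
site 3, node GU: G={T} ∪ U={C} → {C,T} (+1)
site 3, node GKU: GU={C,T} ∪ K={G} → {C,G,T} (+1)
site 3, node OY: O={G} ∪ Y={T} → {G,T} (+1)
site 3, node OPY: OY={G,T} ∩ P={G} → {G} (+0)
site 3, node GKOPUY: GKU={C,G,T} ∩ OPY={G} → {G} (+0)
site 4, node GU: G={T} ∪ U={C} → {C,T} (+1)
site 4, node GKU: GU={C,T} ∪ K={G} → {C,G,T} (+1)
site 4, node OY: O={A} ∩ Y={A} → {A} (+0)
site 4, node OPY: OY={A} ∪ P={T} → {A,T} (+1)
site 4, node GKOPUY: GKU={C,G,T} ∩ OPY={A,T} → {T} (+0)
per-site changes: [3, 4, 4, 3, 3]; total = 17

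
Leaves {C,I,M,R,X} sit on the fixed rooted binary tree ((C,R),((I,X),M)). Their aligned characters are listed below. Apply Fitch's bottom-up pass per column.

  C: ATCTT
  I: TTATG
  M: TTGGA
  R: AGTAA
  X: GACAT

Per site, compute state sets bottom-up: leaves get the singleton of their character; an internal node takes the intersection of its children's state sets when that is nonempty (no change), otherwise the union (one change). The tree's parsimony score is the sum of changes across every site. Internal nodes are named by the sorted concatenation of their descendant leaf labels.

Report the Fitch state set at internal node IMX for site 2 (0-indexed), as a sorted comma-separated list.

[col 0] CR: children C:{A}, R:{A} ∩→ {A}; cost 0
[col 0] IX: children I:{T}, X:{G} ∪→ {G,T}; cost 1
[col 0] IMX: children IX:{G,T}, M:{T} ∩→ {T}; cost 0
[col 0] CIMRX: children CR:{A}, IMX:{T} ∪→ {A,T}; cost 1
[col 1] CR: children C:{T}, R:{G} ∪→ {G,T}; cost 1
[col 1] IX: children I:{T}, X:{A} ∪→ {A,T}; cost 1
[col 1] IMX: children IX:{A,T}, M:{T} ∩→ {T}; cost 0
[col 1] CIMRX: children CR:{G,T}, IMX:{T} ∩→ {T}; cost 0
[col 2] CR: children C:{C}, R:{T} ∪→ {C,T}; cost 1
[col 2] IX: children I:{A}, X:{C} ∪→ {A,C}; cost 1
[col 2] IMX: children IX:{A,C}, M:{G} ∪→ {A,C,G}; cost 1
[col 2] CIMRX: children CR:{C,T}, IMX:{A,C,G} ∩→ {C}; cost 0
[col 3] CR: children C:{T}, R:{A} ∪→ {A,T}; cost 1
[col 3] IX: children I:{T}, X:{A} ∪→ {A,T}; cost 1
[col 3] IMX: children IX:{A,T}, M:{G} ∪→ {A,G,T}; cost 1
[col 3] CIMRX: children CR:{A,T}, IMX:{A,G,T} ∩→ {A,T}; cost 0
[col 4] CR: children C:{T}, R:{A} ∪→ {A,T}; cost 1
[col 4] IX: children I:{G}, X:{T} ∪→ {G,T}; cost 1
[col 4] IMX: children IX:{G,T}, M:{A} ∪→ {A,G,T}; cost 1
[col 4] CIMRX: children CR:{A,T}, IMX:{A,G,T} ∩→ {A,T}; cost 0
per-site changes: [2, 2, 3, 3, 3]; total = 13

A,C,G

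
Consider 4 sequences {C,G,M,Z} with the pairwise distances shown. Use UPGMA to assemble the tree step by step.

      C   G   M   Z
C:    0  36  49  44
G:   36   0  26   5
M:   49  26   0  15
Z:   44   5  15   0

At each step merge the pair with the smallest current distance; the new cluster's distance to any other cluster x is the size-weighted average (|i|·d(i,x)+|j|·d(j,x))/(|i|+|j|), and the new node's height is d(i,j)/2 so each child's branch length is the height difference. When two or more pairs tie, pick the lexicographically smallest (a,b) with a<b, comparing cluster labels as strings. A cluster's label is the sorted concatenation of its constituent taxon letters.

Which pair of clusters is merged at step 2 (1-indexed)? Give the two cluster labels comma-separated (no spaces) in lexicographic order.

GZ,M

1. join G+Z (d=5) ⇒ GZ; edges |G|=5/2, |Z|=5/2
  updated: d(C,GZ)=40, d(GZ,M)=41/2
2. join GZ+M (d=41/2) ⇒ GMZ; edges |GZ|=31/4, |M|=41/4
  updated: d(C,GMZ)=43
3. join C+GMZ (d=43) ⇒ CGMZ; edges |C|=43/2, |GMZ|=45/4
final tree: (C:43/2,((G:5/2,Z:5/2):31/4,M:41/4):45/4)
total length: 223/4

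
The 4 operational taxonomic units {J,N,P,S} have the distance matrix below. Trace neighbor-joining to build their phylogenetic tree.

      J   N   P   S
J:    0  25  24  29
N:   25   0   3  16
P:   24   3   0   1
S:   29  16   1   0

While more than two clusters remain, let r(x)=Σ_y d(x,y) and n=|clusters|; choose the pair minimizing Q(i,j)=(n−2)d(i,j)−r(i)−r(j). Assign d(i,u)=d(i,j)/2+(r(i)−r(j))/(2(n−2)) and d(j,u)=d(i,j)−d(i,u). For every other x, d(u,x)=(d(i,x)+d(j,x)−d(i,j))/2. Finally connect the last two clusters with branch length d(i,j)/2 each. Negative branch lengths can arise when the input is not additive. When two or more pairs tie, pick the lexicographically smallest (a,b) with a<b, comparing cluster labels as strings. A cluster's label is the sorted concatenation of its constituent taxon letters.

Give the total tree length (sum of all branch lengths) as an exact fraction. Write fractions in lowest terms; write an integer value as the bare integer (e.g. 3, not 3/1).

31

iteration 1: select J,N (d=25, Q=-72); attach at lengths (21, 4); label the merged cluster JN
  updated: d(JN,P)=1, d(JN,S)=10
iteration 2: select JN,P (d=1, Q=-12); attach at lengths (5, -4); label the merged cluster JNP
  updated: d(JNP,S)=5
iteration 3: select JNP,S (d=5); attach at lengths (5/2, 5/2); label the merged cluster JNPS
final tree: (((J:21,N:4):5,P:-4):5/2,S:5/2)
total length: 31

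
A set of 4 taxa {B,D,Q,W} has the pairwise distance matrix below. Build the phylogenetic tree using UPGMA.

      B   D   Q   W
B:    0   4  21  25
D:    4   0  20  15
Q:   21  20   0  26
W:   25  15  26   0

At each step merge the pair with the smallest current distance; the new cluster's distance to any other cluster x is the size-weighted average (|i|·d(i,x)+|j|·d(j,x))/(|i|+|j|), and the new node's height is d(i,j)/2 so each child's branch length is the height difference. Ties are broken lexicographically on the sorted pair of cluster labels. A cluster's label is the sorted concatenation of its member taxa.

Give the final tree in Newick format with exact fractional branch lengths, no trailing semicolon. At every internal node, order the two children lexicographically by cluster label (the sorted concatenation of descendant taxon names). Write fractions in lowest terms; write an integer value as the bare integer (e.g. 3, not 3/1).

(((B:2,D:2):8,W:10):7/6,Q:67/6)

step 1: merge (B,D) at d=4; branch lengths B→2, D→2; new cluster BD
  updated: d(BD,Q)=41/2, d(BD,W)=20
step 2: merge (BD,W) at d=20; branch lengths BD→8, W→10; new cluster BDW
  updated: d(BDW,Q)=67/3
step 3: merge (BDW,Q) at d=67/3; branch lengths BDW→7/6, Q→67/6; new cluster BDQW
final tree: (((B:2,D:2):8,W:10):7/6,Q:67/6)
total length: 103/3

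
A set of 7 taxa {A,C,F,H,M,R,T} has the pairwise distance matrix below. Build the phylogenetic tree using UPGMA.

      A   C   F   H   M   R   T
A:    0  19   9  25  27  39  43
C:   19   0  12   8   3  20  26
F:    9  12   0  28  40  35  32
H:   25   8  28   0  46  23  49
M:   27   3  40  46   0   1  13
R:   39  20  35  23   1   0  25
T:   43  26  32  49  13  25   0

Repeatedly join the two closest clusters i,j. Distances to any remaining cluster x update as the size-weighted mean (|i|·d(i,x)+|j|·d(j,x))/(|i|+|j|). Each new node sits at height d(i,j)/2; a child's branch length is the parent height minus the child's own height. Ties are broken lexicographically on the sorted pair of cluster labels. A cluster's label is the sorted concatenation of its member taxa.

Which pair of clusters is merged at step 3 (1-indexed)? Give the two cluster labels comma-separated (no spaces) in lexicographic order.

A,F

iteration 1: select M,R (d=1); attach at lengths (1/2, 1/2); label the merged cluster MR
  updated: d(A,MR)=33, d(C,MR)=23/2, d(F,MR)=75/2, d(H,MR)=69/2, d(MR,T)=19
iteration 2: select C,H (d=8); attach at lengths (4, 4); label the merged cluster CH
  updated: d(A,CH)=22, d(CH,F)=20, d(CH,MR)=23, d(CH,T)=75/2
iteration 3: select A,F (d=9); attach at lengths (9/2, 9/2); label the merged cluster AF
  updated: d(AF,CH)=21, d(AF,MR)=141/4, d(AF,T)=75/2
iteration 4: select MR,T (d=19); attach at lengths (9, 19/2); label the merged cluster MRT
  updated: d(AF,MRT)=36, d(CH,MRT)=167/6
iteration 5: select AF,CH (d=21); attach at lengths (6, 13/2); label the merged cluster ACFH
  updated: d(ACFH,MRT)=383/12
iteration 6: select ACFH,MRT (d=383/12); attach at lengths (131/24, 155/24); label the merged cluster ACFHMRT
final tree: (((A:9/2,F:9/2):6,(C:4,H:4):13/2):131/24,((M:1/2,R:1/2):9,T:19/2):155/24)
total length: 731/12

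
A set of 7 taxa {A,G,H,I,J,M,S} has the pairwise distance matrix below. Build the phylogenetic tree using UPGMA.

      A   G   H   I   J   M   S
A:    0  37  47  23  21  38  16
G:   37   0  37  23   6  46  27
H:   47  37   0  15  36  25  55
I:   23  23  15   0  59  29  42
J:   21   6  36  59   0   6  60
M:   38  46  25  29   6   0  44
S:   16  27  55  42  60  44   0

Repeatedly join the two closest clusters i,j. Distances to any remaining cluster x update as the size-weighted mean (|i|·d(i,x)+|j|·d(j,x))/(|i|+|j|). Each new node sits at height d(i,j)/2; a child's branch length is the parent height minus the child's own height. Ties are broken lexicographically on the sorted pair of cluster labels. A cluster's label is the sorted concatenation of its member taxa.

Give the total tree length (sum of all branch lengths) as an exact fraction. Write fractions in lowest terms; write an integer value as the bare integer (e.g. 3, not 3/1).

5299/60

1. join G+J (d=6) ⇒ GJ; edges |G|=3, |J|=3
  updated: d(A,GJ)=29, d(GJ,H)=73/2, d(GJ,I)=41, d(GJ,M)=26, d(GJ,S)=87/2
2. join H+I (d=15) ⇒ HI; edges |H|=15/2, |I|=15/2
  updated: d(A,HI)=35, d(GJ,HI)=155/4, d(HI,M)=27, d(HI,S)=97/2
3. join A+S (d=16) ⇒ AS; edges |A|=8, |S|=8
  updated: d(AS,GJ)=145/4, d(AS,HI)=167/4, d(AS,M)=41
4. join GJ+M (d=26) ⇒ GJM; edges |GJ|=10, |M|=13
  updated: d(AS,GJM)=227/6, d(GJM,HI)=209/6
5. join GJM+HI (d=209/6) ⇒ GHIJM; edges |GJM|=53/12, |HI|=119/12
  updated: d(AS,GHIJM)=197/5
6. join AS+GHIJM (d=197/5) ⇒ AGHIJMS; edges |AS|=117/10, |GHIJM|=137/60
final tree: ((A:8,S:8):117/10,(((G:3,J:3):10,M:13):53/12,(H:15/2,I:15/2):119/12):137/60)
total length: 5299/60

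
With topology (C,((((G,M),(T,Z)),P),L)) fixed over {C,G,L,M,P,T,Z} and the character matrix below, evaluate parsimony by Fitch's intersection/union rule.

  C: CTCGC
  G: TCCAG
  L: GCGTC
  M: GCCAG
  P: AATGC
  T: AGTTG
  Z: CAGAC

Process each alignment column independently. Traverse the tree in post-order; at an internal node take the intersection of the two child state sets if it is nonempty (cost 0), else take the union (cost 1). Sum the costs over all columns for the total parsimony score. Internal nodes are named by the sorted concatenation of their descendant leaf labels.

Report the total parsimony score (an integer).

[col 0] GM: children G:{T}, M:{G} ∪→ {G,T}; cost 1
[col 0] TZ: children T:{A}, Z:{C} ∪→ {A,C}; cost 1
[col 0] GMTZ: children GM:{G,T}, TZ:{A,C} ∪→ {A,C,G,T}; cost 1
[col 0] GMPTZ: children GMTZ:{A,C,G,T}, P:{A} ∩→ {A}; cost 0
[col 0] GLMPTZ: children GMPTZ:{A}, L:{G} ∪→ {A,G}; cost 1
[col 0] CGLMPTZ: children C:{C}, GLMPTZ:{A,G} ∪→ {A,C,G}; cost 1
[col 1] GM: children G:{C}, M:{C} ∩→ {C}; cost 0
[col 1] TZ: children T:{G}, Z:{A} ∪→ {A,G}; cost 1
[col 1] GMTZ: children GM:{C}, TZ:{A,G} ∪→ {A,C,G}; cost 1
[col 1] GMPTZ: children GMTZ:{A,C,G}, P:{A} ∩→ {A}; cost 0
[col 1] GLMPTZ: children GMPTZ:{A}, L:{C} ∪→ {A,C}; cost 1
[col 1] CGLMPTZ: children C:{T}, GLMPTZ:{A,C} ∪→ {A,C,T}; cost 1
[col 2] GM: children G:{C}, M:{C} ∩→ {C}; cost 0
[col 2] TZ: children T:{T}, Z:{G} ∪→ {G,T}; cost 1
[col 2] GMTZ: children GM:{C}, TZ:{G,T} ∪→ {C,G,T}; cost 1
[col 2] GMPTZ: children GMTZ:{C,G,T}, P:{T} ∩→ {T}; cost 0
[col 2] GLMPTZ: children GMPTZ:{T}, L:{G} ∪→ {G,T}; cost 1
[col 2] CGLMPTZ: children C:{C}, GLMPTZ:{G,T} ∪→ {C,G,T}; cost 1
[col 3] GM: children G:{A}, M:{A} ∩→ {A}; cost 0
[col 3] TZ: children T:{T}, Z:{A} ∪→ {A,T}; cost 1
[col 3] GMTZ: children GM:{A}, TZ:{A,T} ∩→ {A}; cost 0
[col 3] GMPTZ: children GMTZ:{A}, P:{G} ∪→ {A,G}; cost 1
[col 3] GLMPTZ: children GMPTZ:{A,G}, L:{T} ∪→ {A,G,T}; cost 1
[col 3] CGLMPTZ: children C:{G}, GLMPTZ:{A,G,T} ∩→ {G}; cost 0
[col 4] GM: children G:{G}, M:{G} ∩→ {G}; cost 0
[col 4] TZ: children T:{G}, Z:{C} ∪→ {C,G}; cost 1
[col 4] GMTZ: children GM:{G}, TZ:{C,G} ∩→ {G}; cost 0
[col 4] GMPTZ: children GMTZ:{G}, P:{C} ∪→ {C,G}; cost 1
[col 4] GLMPTZ: children GMPTZ:{C,G}, L:{C} ∩→ {C}; cost 0
[col 4] CGLMPTZ: children C:{C}, GLMPTZ:{C} ∩→ {C}; cost 0
per-site changes: [5, 4, 4, 3, 2]; total = 18

18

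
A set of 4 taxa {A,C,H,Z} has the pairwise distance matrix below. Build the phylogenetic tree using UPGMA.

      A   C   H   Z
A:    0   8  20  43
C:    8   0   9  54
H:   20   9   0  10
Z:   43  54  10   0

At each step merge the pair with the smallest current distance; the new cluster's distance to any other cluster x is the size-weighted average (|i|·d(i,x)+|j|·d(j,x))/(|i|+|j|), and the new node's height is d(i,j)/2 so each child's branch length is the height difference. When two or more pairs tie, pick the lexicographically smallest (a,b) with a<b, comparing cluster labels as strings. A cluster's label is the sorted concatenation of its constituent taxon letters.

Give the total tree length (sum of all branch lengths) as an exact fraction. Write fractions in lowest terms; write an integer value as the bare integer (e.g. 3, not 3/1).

81/2

1. join A+C (d=8) ⇒ AC; edges |A|=4, |C|=4
  updated: d(AC,H)=29/2, d(AC,Z)=97/2
2. join H+Z (d=10) ⇒ HZ; edges |H|=5, |Z|=5
  updated: d(AC,HZ)=63/2
3. join AC+HZ (d=63/2) ⇒ ACHZ; edges |AC|=47/4, |HZ|=43/4
final tree: ((A:4,C:4):47/4,(H:5,Z:5):43/4)
total length: 81/2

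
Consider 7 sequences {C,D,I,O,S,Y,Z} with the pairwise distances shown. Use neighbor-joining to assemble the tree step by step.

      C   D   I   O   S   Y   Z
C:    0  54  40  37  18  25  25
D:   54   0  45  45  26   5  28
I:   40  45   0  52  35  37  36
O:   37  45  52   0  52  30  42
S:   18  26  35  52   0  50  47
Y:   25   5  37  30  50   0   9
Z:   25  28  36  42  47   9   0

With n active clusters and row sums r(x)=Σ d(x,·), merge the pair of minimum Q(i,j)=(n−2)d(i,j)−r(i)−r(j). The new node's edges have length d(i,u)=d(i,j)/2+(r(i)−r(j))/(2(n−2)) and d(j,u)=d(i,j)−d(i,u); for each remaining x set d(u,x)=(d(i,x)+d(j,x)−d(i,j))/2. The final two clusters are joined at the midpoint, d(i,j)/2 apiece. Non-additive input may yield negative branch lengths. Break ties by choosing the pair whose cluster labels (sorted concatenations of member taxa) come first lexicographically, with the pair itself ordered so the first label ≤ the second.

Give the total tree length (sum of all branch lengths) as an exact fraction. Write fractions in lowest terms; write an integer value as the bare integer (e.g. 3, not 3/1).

iteration 1: select C,S (d=18, Q=-337); attach at lengths (61/10, 119/10); label the merged cluster CS
  updated: d(CS,D)=31, d(CS,I)=57/2, d(CS,O)=71/2, d(CS,Y)=57/2, d(CS,Z)=27
iteration 2: select D,Y (d=5, Q=-487/2); attach at lengths (129/16, -49/16); label the merged cluster DY
  updated: d(CS,DY)=109/4, d(DY,I)=77/2, d(DY,O)=35, d(DY,Z)=16
iteration 3: select DY,Z (d=16, Q=-759/4); attach at lengths (175/24, 209/24); label the merged cluster DYZ
  updated: d(CS,DYZ)=153/8, d(DYZ,I)=117/4, d(DYZ,O)=61/2
iteration 4: select CS,I (d=57/2, Q=-1087/8); attach at lengths (243/32, 669/32); label the merged cluster CIS
  updated: d(CIS,DYZ)=159/16, d(CIS,O)=59/2
iteration 5: select CIS,DYZ (d=159/16, Q=-1119/16); attach at lengths (143/32, 175/32); label the merged cluster CDISYZ
  updated: d(CDISYZ,O)=801/32
iteration 6: select CDISYZ,O (d=801/32); attach at lengths (801/64, 801/64); label the merged cluster CDIOSYZ
final tree: ((((C:61/10,S:119/10):243/32,I:669/32):143/32,((D:129/16,Y:-49/16):175/24,Z:209/24):175/32):801/64,O:801/64)
total length: 3279/32

3279/32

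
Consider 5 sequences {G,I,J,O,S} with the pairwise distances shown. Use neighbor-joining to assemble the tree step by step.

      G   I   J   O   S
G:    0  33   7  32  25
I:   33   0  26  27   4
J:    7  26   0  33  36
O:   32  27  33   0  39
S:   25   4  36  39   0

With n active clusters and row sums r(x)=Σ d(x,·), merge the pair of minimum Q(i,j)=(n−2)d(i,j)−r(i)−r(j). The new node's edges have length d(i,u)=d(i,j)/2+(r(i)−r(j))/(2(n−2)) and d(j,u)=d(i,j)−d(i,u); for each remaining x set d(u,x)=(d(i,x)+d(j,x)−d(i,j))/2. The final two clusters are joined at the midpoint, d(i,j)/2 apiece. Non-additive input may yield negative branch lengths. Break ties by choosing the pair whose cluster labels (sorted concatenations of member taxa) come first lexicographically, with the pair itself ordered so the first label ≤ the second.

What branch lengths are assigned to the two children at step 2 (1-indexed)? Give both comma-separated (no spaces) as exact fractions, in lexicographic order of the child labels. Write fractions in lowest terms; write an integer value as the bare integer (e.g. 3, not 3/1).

11/4,17/4

1. join I+S (d=4, Q=-182) ⇒ IS; edges |I|=-1/3, |S|=13/3
  updated: d(G,IS)=27, d(IS,J)=29, d(IS,O)=31
2. join G+J (d=7, Q=-121) ⇒ GJ; edges |G|=11/4, |J|=17/4
  updated: d(GJ,IS)=49/2, d(GJ,O)=29
3. join GJ+IS (d=49/2, Q=-169/2) ⇒ GIJS; edges |GJ|=45/4, |IS|=53/4
  updated: d(GIJS,O)=71/4
4. join GIJS+O (d=71/4) ⇒ GIJOS; edges |GIJS|=71/8, |O|=71/8
final tree: (((G:11/4,J:17/4):45/4,(I:-1/3,S:13/3):53/4):71/8,O:71/8)
total length: 213/4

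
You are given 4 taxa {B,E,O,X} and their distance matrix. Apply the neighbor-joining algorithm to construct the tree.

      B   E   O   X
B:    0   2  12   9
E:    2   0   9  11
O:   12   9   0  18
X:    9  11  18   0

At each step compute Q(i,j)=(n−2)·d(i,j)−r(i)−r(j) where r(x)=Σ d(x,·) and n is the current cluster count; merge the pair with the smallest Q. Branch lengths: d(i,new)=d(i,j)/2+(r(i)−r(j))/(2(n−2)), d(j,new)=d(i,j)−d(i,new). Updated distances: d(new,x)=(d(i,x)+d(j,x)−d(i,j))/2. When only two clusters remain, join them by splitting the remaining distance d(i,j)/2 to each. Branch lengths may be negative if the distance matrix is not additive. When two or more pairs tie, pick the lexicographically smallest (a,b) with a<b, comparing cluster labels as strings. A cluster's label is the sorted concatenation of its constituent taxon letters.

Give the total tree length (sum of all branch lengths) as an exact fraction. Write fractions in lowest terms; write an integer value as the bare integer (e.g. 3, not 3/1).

79/4

iteration 1: select B,X (d=9, Q=-43); attach at lengths (3/4, 33/4); label the merged cluster BX
  updated: d(BX,E)=2, d(BX,O)=21/2
iteration 2: select BX,E (d=2, Q=-43/2); attach at lengths (7/4, 1/4); label the merged cluster BEX
  updated: d(BEX,O)=35/4
iteration 3: select BEX,O (d=35/4); attach at lengths (35/8, 35/8); label the merged cluster BEOX
final tree: (((B:3/4,X:33/4):7/4,E:1/4):35/8,O:35/8)
total length: 79/4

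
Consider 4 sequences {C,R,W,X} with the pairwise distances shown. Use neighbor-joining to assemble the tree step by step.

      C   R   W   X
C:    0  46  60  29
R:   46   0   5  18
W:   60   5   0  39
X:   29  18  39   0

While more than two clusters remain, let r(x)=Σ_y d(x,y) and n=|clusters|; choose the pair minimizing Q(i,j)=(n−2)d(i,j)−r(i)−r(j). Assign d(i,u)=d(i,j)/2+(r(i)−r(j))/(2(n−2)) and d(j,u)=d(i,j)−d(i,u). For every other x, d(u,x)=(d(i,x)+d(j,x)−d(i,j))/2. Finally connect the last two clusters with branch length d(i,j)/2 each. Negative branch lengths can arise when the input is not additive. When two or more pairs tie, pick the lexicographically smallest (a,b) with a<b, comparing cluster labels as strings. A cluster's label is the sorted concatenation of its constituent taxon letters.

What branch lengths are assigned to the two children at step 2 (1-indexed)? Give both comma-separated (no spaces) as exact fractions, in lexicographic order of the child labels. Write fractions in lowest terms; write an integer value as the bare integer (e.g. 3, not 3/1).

iteration 1: select C,X (d=29, Q=-163); attach at lengths (107/4, 9/4); label the merged cluster CX
  updated: d(CX,R)=35/2, d(CX,W)=35
iteration 2: select CX,R (d=35/2, Q=-115/2); attach at lengths (95/4, -25/4); label the merged cluster CRX
  updated: d(CRX,W)=45/4
iteration 3: select CRX,W (d=45/4); attach at lengths (45/8, 45/8); label the merged cluster CRWX
final tree: (((C:107/4,X:9/4):95/4,R:-25/4):45/8,W:45/8)
total length: 231/4

95/4,-25/4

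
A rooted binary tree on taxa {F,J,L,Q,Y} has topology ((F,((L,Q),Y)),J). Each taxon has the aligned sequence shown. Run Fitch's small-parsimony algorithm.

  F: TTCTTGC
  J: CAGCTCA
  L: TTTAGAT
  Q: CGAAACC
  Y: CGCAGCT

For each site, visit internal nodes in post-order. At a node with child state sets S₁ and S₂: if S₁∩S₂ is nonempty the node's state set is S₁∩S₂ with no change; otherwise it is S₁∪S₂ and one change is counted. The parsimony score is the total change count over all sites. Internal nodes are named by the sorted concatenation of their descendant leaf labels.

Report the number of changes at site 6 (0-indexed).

site 0, node LQ: L={T} ∪ Q={C} → {C,T} (+1)
site 0, node LQY: LQ={C,T} ∩ Y={C} → {C} (+0)
site 0, node FLQY: F={T} ∪ LQY={C} → {C,T} (+1)
site 0, node FJLQY: FLQY={C,T} ∩ J={C} → {C} (+0)
site 1, node LQ: L={T} ∪ Q={G} → {G,T} (+1)
site 1, node LQY: LQ={G,T} ∩ Y={G} → {G} (+0)
site 1, node FLQY: F={T} ∪ LQY={G} → {G,T} (+1)
site 1, node FJLQY: FLQY={G,T} ∪ J={A} → {A,G,T} (+1)
site 2, node LQ: L={T} ∪ Q={A} → {A,T} (+1)
site 2, node LQY: LQ={A,T} ∪ Y={C} → {A,C,T} (+1)
site 2, node FLQY: F={C} ∩ LQY={A,C,T} → {C} (+0)
site 2, node FJLQY: FLQY={C} ∪ J={G} → {C,G} (+1)
site 3, node LQ: L={A} ∩ Q={A} → {A} (+0)
site 3, node LQY: LQ={A} ∩ Y={A} → {A} (+0)
site 3, node FLQY: F={T} ∪ LQY={A} → {A,T} (+1)
site 3, node FJLQY: FLQY={A,T} ∪ J={C} → {A,C,T} (+1)
site 4, node LQ: L={G} ∪ Q={A} → {A,G} (+1)
site 4, node LQY: LQ={A,G} ∩ Y={G} → {G} (+0)
site 4, node FLQY: F={T} ∪ LQY={G} → {G,T} (+1)
site 4, node FJLQY: FLQY={G,T} ∩ J={T} → {T} (+0)
site 5, node LQ: L={A} ∪ Q={C} → {A,C} (+1)
site 5, node LQY: LQ={A,C} ∩ Y={C} → {C} (+0)
site 5, node FLQY: F={G} ∪ LQY={C} → {C,G} (+1)
site 5, node FJLQY: FLQY={C,G} ∩ J={C} → {C} (+0)
site 6, node LQ: L={T} ∪ Q={C} → {C,T} (+1)
site 6, node LQY: LQ={C,T} ∩ Y={T} → {T} (+0)
site 6, node FLQY: F={C} ∪ LQY={T} → {C,T} (+1)
site 6, node FJLQY: FLQY={C,T} ∪ J={A} → {A,C,T} (+1)
per-site changes: [2, 3, 3, 2, 2, 2, 3]; total = 17

3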